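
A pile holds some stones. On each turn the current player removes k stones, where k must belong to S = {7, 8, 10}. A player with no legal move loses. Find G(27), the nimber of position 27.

G(0) = 0
G(1) = mex{} = 0
G(2) = mex{} = 0
G(3) = mex{} = 0
G(4) = mex{} = 0
G(5) = mex{} = 0
G(6) = mex{} = 0
G(7) = mex{0} = 1
G(8) = mex{0,0} = 1
G(9) = mex{0,0} = 1
G(10) = mex{0,0,0} = 1
G(11) = mex{0,0,0} = 1
G(12) = mex{0,0,0} = 1
G(13) = mex{0,0,0} = 1
G(14) = mex{1,0,0} = 2
G(15) = mex{1,1,0} = 2
G(16) = mex{1,1,0} = 2
G(17) = mex{1,1,1} = 0
G(18) = mex{1,1,1} = 0
G(19) = mex{1,1,1} = 0
G(20) = mex{1,1,1} = 0
G(21) = mex{2,1,1} = 0
G(22) = mex{2,2,1} = 0
G(23) = mex{2,2,1} = 0
G(24) = mex{0,2,2} = 1
G(25) = mex{0,0,2} = 1
G(26) = mex{0,0,2} = 1
G(27) = mex{0,0,0} = 1

1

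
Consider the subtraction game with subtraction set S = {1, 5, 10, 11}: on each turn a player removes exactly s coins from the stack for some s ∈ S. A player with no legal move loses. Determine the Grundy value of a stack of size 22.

G(0) = 0
G(1) = mex{0} = 1
G(2) = mex{1} = 0
G(3) = mex{0} = 1
G(4) = mex{1} = 0
G(5) = mex{0,0} = 1
G(6) = mex{1,1} = 0
G(7) = mex{0,0} = 1
G(8) = mex{1,1} = 0
G(9) = mex{0,0} = 1
G(10) = mex{1,1,0} = 2
G(11) = mex{2,0,1,0} = 3
G(12) = mex{3,1,0,1} = 2
G(13) = mex{2,0,1,0} = 3
G(14) = mex{3,1,0,1} = 2
G(15) = mex{2,2,1,0} = 3
G(16) = mex{3,3,0,1} = 2
G(17) = mex{2,2,1,0} = 3
G(18) = mex{3,3,0,1} = 2
G(19) = mex{2,2,1,0} = 3
G(20) = mex{3,3,2,1} = 0
G(21) = mex{0,2,3,2} = 1
G(22) = mex{1,3,2,3} = 0

0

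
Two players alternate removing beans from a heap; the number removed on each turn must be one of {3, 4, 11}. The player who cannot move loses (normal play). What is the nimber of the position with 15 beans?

0

n :  0  1  2  3  4  5  6  7  8  9 10 11 12 13 14 15
G :  0  0  0  1  1  1  2  0  0  0  1  1  1  2  0  0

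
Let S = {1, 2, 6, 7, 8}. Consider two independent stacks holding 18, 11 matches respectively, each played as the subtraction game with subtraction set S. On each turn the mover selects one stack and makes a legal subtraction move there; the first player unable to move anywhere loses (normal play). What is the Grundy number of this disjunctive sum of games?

All stacks use S = {1, 2, 6, 7, 8}:
G(0) = 0
G(1) = mex{0} = 1
G(2) = mex{1,0} = 2
G(3) = mex{2,1} = 0
G(4) = mex{0,2} = 1
G(5) = mex{1,0} = 2
G(6) = mex{2,1,0} = 3
G(7) = mex{3,2,1,0} = 4
G(8) = mex{4,3,2,1,0} = 5
G(9) = mex{5,4,0,2,1} = 3
G(10) = mex{3,5,1,0,2} = 4
G(11) = mex{4,3,2,1,0} = 5
G(12) = mex{5,4,3,2,1} = 0
G(13) = mex{0,5,4,3,2} = 1
G(14) = mex{1,0,5,4,3} = 2
G(15) = mex{2,1,3,5,4} = 0
G(16) = mex{0,2,4,3,5} = 1
G(17) = mex{1,0,5,4,3} = 2
G(18) = mex{2,1,0,5,4} = 3
Stack A: G(18) = 3.
Stack B: G(11) = 5.
Combined Grundy value = 3 ⊕ 5 = 6.

6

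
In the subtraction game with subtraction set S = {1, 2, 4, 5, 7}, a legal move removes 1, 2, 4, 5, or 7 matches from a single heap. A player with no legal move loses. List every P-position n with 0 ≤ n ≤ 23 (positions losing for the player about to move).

0, 3, 6, 9, 12, 15, 18, 21

n :  0  1  2  3  4  5  6  7  8  9 10 11 12 13 14 15 16 17 18 19 20 21 22 23
G :  0  1  2  0  1  2  0  1  2  0  1  2  0  1  2  0  1  2  0  1  2  0  1  2
P-positions are exactly the n with G(n) = 0.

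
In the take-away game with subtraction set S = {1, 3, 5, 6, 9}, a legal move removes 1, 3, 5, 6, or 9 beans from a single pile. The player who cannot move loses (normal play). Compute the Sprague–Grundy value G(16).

0

n :  0  1  2  3  4  5  6  7  8  9 10 11 12 13 14 15 16
G :  0  1  0  1  0  1  2  3  2  3  2  3  0  1  0  1  0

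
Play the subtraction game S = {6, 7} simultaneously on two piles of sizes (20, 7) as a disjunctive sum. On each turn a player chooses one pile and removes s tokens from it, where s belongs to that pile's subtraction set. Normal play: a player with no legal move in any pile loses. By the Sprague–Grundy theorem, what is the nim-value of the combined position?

0

All piles use S = {6, 7}:
G(0) = 0
G(1) = mex{} = 0
G(2) = mex{} = 0
G(3) = mex{} = 0
G(4) = mex{} = 0
G(5) = mex{} = 0
G(6) = mex{0} = 1
G(7) = mex{0,0} = 1
G(8) = mex{0,0} = 1
G(9) = mex{0,0} = 1
G(10) = mex{0,0} = 1
G(11) = mex{0,0} = 1
G(12) = mex{1,0} = 2
G(13) = mex{1,1} = 0
G(14) = mex{1,1} = 0
G(15) = mex{1,1} = 0
G(16) = mex{1,1} = 0
G(17) = mex{1,1} = 0
G(18) = mex{2,1} = 0
G(19) = mex{0,2} = 1
G(20) = mex{0,0} = 1
Pile A: G(20) = 1.
Pile B: G(7) = 1.
Combined Grundy value = 1 ⊕ 1 = 0.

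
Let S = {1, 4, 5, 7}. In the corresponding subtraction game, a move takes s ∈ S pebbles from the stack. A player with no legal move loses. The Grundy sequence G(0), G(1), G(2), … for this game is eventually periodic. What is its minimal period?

n :  0  1  2  3  4  5  6  7  8  9 10 11 12 13 14 15 16 17
G :  0  1  0  1  2  3  2  3  0  1  0  1  2  3  2  3  0  1
G(n+8) = G(n) holds for n = 0,…,6 (a full window of length max(S) = 7), so the sequence is purely periodic with period 8.

8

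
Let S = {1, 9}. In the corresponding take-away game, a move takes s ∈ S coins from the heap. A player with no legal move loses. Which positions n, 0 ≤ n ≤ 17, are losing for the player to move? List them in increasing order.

0, 2, 4, 6, 8, 10, 12, 14, 16

G(0) = 0
G(1) = mex{0} = 1
G(2) = mex{1} = 0
G(3) = mex{0} = 1
G(4) = mex{1} = 0
G(5) = mex{0} = 1
G(6) = mex{1} = 0
G(7) = mex{0} = 1
G(8) = mex{1} = 0
G(9) = mex{0,0} = 1
G(10) = mex{1,1} = 0
G(11) = mex{0,0} = 1
G(12) = mex{1,1} = 0
G(13) = mex{0,0} = 1
G(14) = mex{1,1} = 0
G(15) = mex{0,0} = 1
G(16) = mex{1,1} = 0
G(17) = mex{0,0} = 1
P-positions are exactly the n with G(n) = 0.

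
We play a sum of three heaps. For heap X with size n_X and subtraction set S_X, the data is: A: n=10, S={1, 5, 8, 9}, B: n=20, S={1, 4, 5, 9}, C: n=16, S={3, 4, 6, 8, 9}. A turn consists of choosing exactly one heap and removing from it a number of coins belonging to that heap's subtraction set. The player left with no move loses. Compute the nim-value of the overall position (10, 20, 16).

Heap A, S = {1, 5, 8, 9}:
G(0) = 0
G(1) = mex{0} = 1
G(2) = mex{1} = 0
G(3) = mex{0} = 1
G(4) = mex{1} = 0
G(5) = mex{0,0} = 1
G(6) = mex{1,1} = 0
G(7) = mex{0,0} = 1
G(8) = mex{1,1,0} = 2
G(9) = mex{2,0,1,0} = 3
G(10) = mex{3,1,0,1} = 2
G_A(10) = 2.
Heap B, S = {1, 4, 5, 9}:
G(0) = 0
G(1) = mex{0} = 1
G(2) = mex{1} = 0
G(3) = mex{0} = 1
G(4) = mex{1,0} = 2
G(5) = mex{2,1,0} = 3
G(6) = mex{3,0,1} = 2
G(7) = mex{2,1,0} = 3
G(8) = mex{3,2,1} = 0
G(9) = mex{0,3,2,0} = 1
G(10) = mex{1,2,3,1} = 0
G(11) = mex{0,3,2,0} = 1
G(12) = mex{1,0,3,1} = 2
G(13) = mex{2,1,0,2} = 3
G(14) = mex{3,0,1,3} = 2
G(15) = mex{2,1,0,2} = 3
G(16) = mex{3,2,1,3} = 0
G(17) = mex{0,3,2,0} = 1
G(18) = mex{1,2,3,1} = 0
G(19) = mex{0,3,2,0} = 1
G(20) = mex{1,0,3,1} = 2
G_B(20) = 2.
Heap C, S = {3, 4, 6, 8, 9}:
n :  0  1  2  3  4  5  6  7  8  9 10 11 12 13 14 15 16
G :  0  0  0  1  1  1  2  2  2  3  3  3  0  0  0  1  1
G_C(16) = 1.
Combined Grundy value = 2 ⊕ 2 ⊕ 1 = 1.

1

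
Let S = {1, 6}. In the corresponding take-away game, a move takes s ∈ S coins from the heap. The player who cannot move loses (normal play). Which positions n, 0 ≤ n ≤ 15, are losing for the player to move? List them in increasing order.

0, 2, 4, 7, 9, 11, 14

n :  0  1  2  3  4  5  6  7  8  9 10 11 12 13 14 15
G :  0  1  0  1  0  1  2  0  1  0  1  0  1  2  0  1
P-positions are exactly the n with G(n) = 0.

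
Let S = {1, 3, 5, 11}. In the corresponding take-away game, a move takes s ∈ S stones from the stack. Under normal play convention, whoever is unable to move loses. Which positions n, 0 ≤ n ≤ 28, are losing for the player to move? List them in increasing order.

0, 2, 4, 6, 8, 10, 12, 14, 16, 18, 20, 22, 24, 26, 28

G(0) = 0
G(1) = mex{0} = 1
G(2) = mex{1} = 0
G(3) = mex{0,0} = 1
G(4) = mex{1,1} = 0
G(5) = mex{0,0,0} = 1
G(6) = mex{1,1,1} = 0
G(7) = mex{0,0,0} = 1
G(8) = mex{1,1,1} = 0
G(9) = mex{0,0,0} = 1
G(10) = mex{1,1,1} = 0
G(11) = mex{0,0,0,0} = 1
G(12) = mex{1,1,1,1} = 0
G(13) = mex{0,0,0,0} = 1
G(14) = mex{1,1,1,1} = 0
G(15) = mex{0,0,0,0} = 1
G(16) = mex{1,1,1,1} = 0
G(17) = mex{0,0,0,0} = 1
G(18) = mex{1,1,1,1} = 0
G(19) = mex{0,0,0,0} = 1
G(20) = mex{1,1,1,1} = 0
G(21) = mex{0,0,0,0} = 1
G(22) = mex{1,1,1,1} = 0
G(23) = mex{0,0,0,0} = 1
G(24) = mex{1,1,1,1} = 0
G(25) = mex{0,0,0,0} = 1
G(26) = mex{1,1,1,1} = 0
G(27) = mex{0,0,0,0} = 1
G(28) = mex{1,1,1,1} = 0
P-positions are exactly the n with G(n) = 0.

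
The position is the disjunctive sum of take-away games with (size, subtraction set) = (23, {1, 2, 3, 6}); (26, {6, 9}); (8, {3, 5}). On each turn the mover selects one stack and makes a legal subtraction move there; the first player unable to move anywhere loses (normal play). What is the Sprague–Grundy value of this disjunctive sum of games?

2

Stack A, S = {1, 2, 3, 6}:
n :  0  1  2  3  4  5  6  7  8  9 10 11 12 13 14 15 16 17 18 19 20 21 22 23
G :  0  1  2  3  0  1  2  3  0  1  2  3  0  1  2  3  0  1  2  3  0  1  2  3
G_A(23) = 3.
Stack B, S = {6, 9}:
n :  0  1  2  3  4  5  6  7  8  9 10 11 12 13 14 15 16 17 18 19 20 21 22 23 24 25 26
G :  0  0  0  0  0  0  1  1  1  1  1  1  2  2  2  0  0  0  0  0  0  1  1  1  1  1  1
G_B(26) = 1.
Stack C, S = {3, 5}:
n : 0 1 2 3 4 5 6 7 8
G : 0 0 0 1 1 1 2 2 0
G_C(8) = 0.
Combined Grundy value = 3 ⊕ 1 ⊕ 0 = 2.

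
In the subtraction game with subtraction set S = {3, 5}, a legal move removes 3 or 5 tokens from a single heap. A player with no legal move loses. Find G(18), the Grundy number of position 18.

0

G(0) = 0
G(1) = mex{} = 0
G(2) = mex{} = 0
G(3) = mex{0} = 1
G(4) = mex{0} = 1
G(5) = mex{0,0} = 1
G(6) = mex{1,0} = 2
G(7) = mex{1,0} = 2
G(8) = mex{1,1} = 0
G(9) = mex{2,1} = 0
G(10) = mex{2,1} = 0
G(11) = mex{0,2} = 1
G(12) = mex{0,2} = 1
G(13) = mex{0,0} = 1
G(14) = mex{1,0} = 2
G(15) = mex{1,0} = 2
G(16) = mex{1,1} = 0
G(17) = mex{2,1} = 0
G(18) = mex{2,1} = 0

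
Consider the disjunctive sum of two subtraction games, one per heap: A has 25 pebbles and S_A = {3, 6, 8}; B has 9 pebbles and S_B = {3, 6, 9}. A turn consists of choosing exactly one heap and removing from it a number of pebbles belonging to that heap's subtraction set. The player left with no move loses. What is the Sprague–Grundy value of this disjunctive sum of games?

Heap A, S = {3, 6, 8}:
n :  0  1  2  3  4  5  6  7  8  9 10 11 12 13 14 15 16 17 18 19 20 21 22 23 24 25
G :  0  0  0  1  1  1  2  2  2  3  3  0  0  0  1  1  1  2  2  2  3  3  0  0  0  1
G_A(25) = 1.
Heap B, S = {3, 6, 9}:
n : 0 1 2 3 4 5 6 7 8 9
G : 0 0 0 1 1 1 2 2 2 3
G_B(9) = 3.
Combined Grundy value = 1 ⊕ 3 = 2.

2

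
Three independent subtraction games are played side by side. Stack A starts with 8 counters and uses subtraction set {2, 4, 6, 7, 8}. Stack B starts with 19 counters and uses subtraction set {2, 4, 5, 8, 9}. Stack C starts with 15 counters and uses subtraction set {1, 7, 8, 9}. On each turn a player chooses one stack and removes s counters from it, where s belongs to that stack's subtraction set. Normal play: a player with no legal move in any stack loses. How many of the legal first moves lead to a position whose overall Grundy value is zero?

Stack A, S = {2, 4, 6, 7, 8}:
G(0) = 0
G(1) = mex{} = 0
G(2) = mex{0} = 1
G(3) = mex{0} = 1
G(4) = mex{1,0} = 2
G(5) = mex{1,0} = 2
G(6) = mex{2,1,0} = 3
G(7) = mex{2,1,0,0} = 3
G(8) = mex{3,2,1,0,0} = 4
G_A(8) = 4.
Stack B, S = {2, 4, 5, 8, 9}:
n :  0  1  2  3  4  5  6  7  8  9 10 11 12 13 14 15 16 17 18 19
G :  0  0  1  1  2  2  3  0  4  1  5  2  3  0  0  1  1  2  2  3
G_B(19) = 3.
Stack C, S = {1, 7, 8, 9}:
G(0) = 0
G(1) = mex{0} = 1
G(2) = mex{1} = 0
G(3) = mex{0} = 1
G(4) = mex{1} = 0
G(5) = mex{0} = 1
G(6) = mex{1} = 0
G(7) = mex{0,0} = 1
G(8) = mex{1,1,0} = 2
G(9) = mex{2,0,1,0} = 3
G(10) = mex{3,1,0,1} = 2
G(11) = mex{2,0,1,0} = 3
G(12) = mex{3,1,0,1} = 2
G(13) = mex{2,0,1,0} = 3
G(14) = mex{3,1,0,1} = 2
G(15) = mex{2,2,1,0} = 3
G_C(15) = 3.
Combined Grundy value = 4 ⊕ 3 ⊕ 3 = 4.
A winning move leaves total XOR = 0, i.e. changes one component's Grundy value g to g ⊕ X where X is the current total.
Stack A: need g' = 4⊕4 = 0. Options: 8−2→G=3, 8−4→G=2, 8−6→G=1, 8−7→G=0, 8−8→G=0. Hits: 2.
Stack B: need g' = 3⊕4 = 7. Options: 19−2→G=2, 19−4→G=1, 19−5→G=0, 19−8→G=2, 19−9→G=5. Hits: 0.
Stack C: need g' = 3⊕4 = 7. Options: 15−1→G=2, 15−7→G=2, 15−8→G=1, 15−9→G=0. Hits: 0.

2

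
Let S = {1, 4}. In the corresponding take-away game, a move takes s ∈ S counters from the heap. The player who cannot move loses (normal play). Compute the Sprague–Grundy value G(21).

n :  0  1  2  3  4  5  6  7  8  9 10 11 12 13 14 15 16 17 18 19 20 21
G :  0  1  0  1  2  0  1  0  1  2  0  1  0  1  2  0  1  0  1  2  0  1

1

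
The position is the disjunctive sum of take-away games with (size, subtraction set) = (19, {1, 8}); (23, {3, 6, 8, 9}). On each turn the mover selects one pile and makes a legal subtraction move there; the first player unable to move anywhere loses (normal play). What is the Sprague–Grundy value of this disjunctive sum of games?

2

Pile A, S = {1, 8}:
n :  0  1  2  3  4  5  6  7  8  9 10 11 12 13 14 15 16 17 18 19
G :  0  1  0  1  0  1  0  1  2  0  1  0  1  0  1  0  1  2  0  1
G_A(19) = 1.
Pile B, S = {3, 6, 8, 9}:
n :  0  1  2  3  4  5  6  7  8  9 10 11 12 13 14 15 16 17 18 19 20 21 22 23
G :  0  0  0  1  1  1  2  2  2  3  3  3  0  0  0  1  1  1  2  2  2  3  3  3
G_B(23) = 3.
Combined Grundy value = 1 ⊕ 3 = 2.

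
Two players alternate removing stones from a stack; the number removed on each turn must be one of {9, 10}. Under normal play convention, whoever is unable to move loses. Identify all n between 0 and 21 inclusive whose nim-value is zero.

n :  0  1  2  3  4  5  6  7  8  9 10 11 12 13 14 15 16 17 18 19 20 21
G :  0  0  0  0  0  0  0  0  0  1  1  1  1  1  1  1  1  1  2  0  0  0
P-positions are exactly the n with G(n) = 0.

0, 1, 2, 3, 4, 5, 6, 7, 8, 19, 20, 21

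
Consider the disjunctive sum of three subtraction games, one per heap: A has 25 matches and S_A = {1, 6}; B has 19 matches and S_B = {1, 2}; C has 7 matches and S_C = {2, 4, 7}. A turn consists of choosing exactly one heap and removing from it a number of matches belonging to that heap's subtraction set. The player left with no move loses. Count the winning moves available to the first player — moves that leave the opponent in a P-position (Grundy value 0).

1

Heap A, S = {1, 6}:
n :  0  1  2  3  4  5  6  7  8  9 10 11 12 13 14 15 16 17 18 19 20 21 22 23 24 25
G :  0  1  0  1  0  1  2  0  1  0  1  0  1  2  0  1  0  1  0  1  2  0  1  0  1  0
G_A(25) = 0.
Heap B, S = {1, 2}:
G(0) = 0
G(1) = mex{0} = 1
G(2) = mex{1,0} = 2
G(3) = mex{2,1} = 0
G(4) = mex{0,2} = 1
G(5) = mex{1,0} = 2
G(6) = mex{2,1} = 0
G(7) = mex{0,2} = 1
G(8) = mex{1,0} = 2
G(9) = mex{2,1} = 0
G(10) = mex{0,2} = 1
G(11) = mex{1,0} = 2
G(12) = mex{2,1} = 0
G(13) = mex{0,2} = 1
G(14) = mex{1,0} = 2
G(15) = mex{2,1} = 0
G(16) = mex{0,2} = 1
G(17) = mex{1,0} = 2
G(18) = mex{2,1} = 0
G(19) = mex{0,2} = 1
G_B(19) = 1.
Heap C, S = {2, 4, 7}:
n : 0 1 2 3 4 5 6 7
G : 0 0 1 1 2 2 0 3
G_C(7) = 3.
Combined Grundy value = 0 ⊕ 1 ⊕ 3 = 2.
A winning move leaves total XOR = 0, i.e. changes one component's Grundy value g to g ⊕ X where X is the current total.
Heap A: need g' = 0⊕2 = 2. Options: 25−1→G=1, 25−6→G=1. Hits: 0.
Heap B: need g' = 1⊕2 = 3. Options: 19−1→G=0, 19−2→G=2. Hits: 0.
Heap C: need g' = 3⊕2 = 1. Options: 7−2→G=2, 7−4→G=1, 7−7→G=0. Hits: 1.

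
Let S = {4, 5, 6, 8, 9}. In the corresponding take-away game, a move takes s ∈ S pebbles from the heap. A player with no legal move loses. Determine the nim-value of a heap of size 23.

2

G(0) = 0
G(1) = mex{} = 0
G(2) = mex{} = 0
G(3) = mex{} = 0
G(4) = mex{0} = 1
G(5) = mex{0,0} = 1
G(6) = mex{0,0,0} = 1
G(7) = mex{0,0,0} = 1
G(8) = mex{1,0,0,0} = 2
G(9) = mex{1,1,0,0,0} = 2
G(10) = mex{1,1,1,0,0} = 2
G(11) = mex{1,1,1,0,0} = 2
G(12) = mex{2,1,1,1,0} = 3
G(13) = mex{2,2,1,1,1} = 0
G(14) = mex{2,2,2,1,1} = 0
G(15) = mex{2,2,2,1,1} = 0
G(16) = mex{3,2,2,2,1} = 0
G(17) = mex{0,3,2,2,2} = 1
G(18) = mex{0,0,3,2,2} = 1
G(19) = mex{0,0,0,2,2} = 1
G(20) = mex{0,0,0,3,2} = 1
G(21) = mex{1,0,0,0,3} = 2
G(22) = mex{1,1,0,0,0} = 2
G(23) = mex{1,1,1,0,0} = 2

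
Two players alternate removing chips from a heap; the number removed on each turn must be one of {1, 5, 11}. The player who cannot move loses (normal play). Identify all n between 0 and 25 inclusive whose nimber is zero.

G(0) = 0
G(1) = mex{0} = 1
G(2) = mex{1} = 0
G(3) = mex{0} = 1
G(4) = mex{1} = 0
G(5) = mex{0,0} = 1
G(6) = mex{1,1} = 0
G(7) = mex{0,0} = 1
G(8) = mex{1,1} = 0
G(9) = mex{0,0} = 1
G(10) = mex{1,1} = 0
G(11) = mex{0,0,0} = 1
G(12) = mex{1,1,1} = 0
G(13) = mex{0,0,0} = 1
G(14) = mex{1,1,1} = 0
G(15) = mex{0,0,0} = 1
G(16) = mex{1,1,1} = 0
G(17) = mex{0,0,0} = 1
G(18) = mex{1,1,1} = 0
G(19) = mex{0,0,0} = 1
G(20) = mex{1,1,1} = 0
G(21) = mex{0,0,0} = 1
G(22) = mex{1,1,1} = 0
G(23) = mex{0,0,0} = 1
G(24) = mex{1,1,1} = 0
G(25) = mex{0,0,0} = 1
P-positions are exactly the n with G(n) = 0.

0, 2, 4, 6, 8, 10, 12, 14, 16, 18, 20, 22, 24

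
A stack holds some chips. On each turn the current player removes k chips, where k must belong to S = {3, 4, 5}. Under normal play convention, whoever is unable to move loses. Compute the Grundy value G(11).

1

G(0) = 0
G(1) = mex{} = 0
G(2) = mex{} = 0
G(3) = mex{0} = 1
G(4) = mex{0,0} = 1
G(5) = mex{0,0,0} = 1
G(6) = mex{1,0,0} = 2
G(7) = mex{1,1,0} = 2
G(8) = mex{1,1,1} = 0
G(9) = mex{2,1,1} = 0
G(10) = mex{2,2,1} = 0
G(11) = mex{0,2,2} = 1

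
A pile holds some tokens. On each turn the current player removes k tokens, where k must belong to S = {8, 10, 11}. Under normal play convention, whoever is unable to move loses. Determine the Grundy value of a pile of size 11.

1

n :  0  1  2  3  4  5  6  7  8  9 10 11
G :  0  0  0  0  0  0  0  0  1  1  1  1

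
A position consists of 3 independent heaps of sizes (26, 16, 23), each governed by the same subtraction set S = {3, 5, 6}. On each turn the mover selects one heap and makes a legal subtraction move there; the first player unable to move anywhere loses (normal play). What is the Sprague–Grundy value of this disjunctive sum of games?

1

All heaps use S = {3, 5, 6}:
n :  0  1  2  3  4  5  6  7  8  9 10 11 12 13 14 15 16 17 18 19 20 21 22 23 24 25 26
G :  0  0  0  1  1  1  2  2  2  0  0  0  1  1  1  2  2  2  0  0  0  1  1  1  2  2  2
Heap A: G(26) = 2.
Heap B: G(16) = 2.
Heap C: G(23) = 1.
Combined Grundy value = 2 ⊕ 2 ⊕ 1 = 1.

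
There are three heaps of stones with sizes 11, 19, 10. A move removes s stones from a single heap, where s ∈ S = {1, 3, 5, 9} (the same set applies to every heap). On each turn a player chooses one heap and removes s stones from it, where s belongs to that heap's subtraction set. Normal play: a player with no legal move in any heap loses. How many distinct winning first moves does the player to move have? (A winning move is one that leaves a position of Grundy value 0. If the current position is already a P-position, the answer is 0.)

0

All heaps use S = {1, 3, 5, 9}:
n :  0  1  2  3  4  5  6  7  8  9 10 11 12 13 14 15 16 17 18 19
G :  0  1  0  1  0  1  0  1  0  1  0  1  0  1  0  1  0  1  0  1
Heap A: G(11) = 1.
Heap B: G(19) = 1.
Heap C: G(10) = 0.
Combined Grundy value = 1 ⊕ 1 ⊕ 0 = 0.
A winning move leaves total XOR = 0, i.e. changes one component's Grundy value g to g ⊕ X where X is the current total.
Heap A: target g' = 1⊕0 = 1, but every legal move changes the Grundy value (mex property), so 0 moves.
Heap B: target g' = 1⊕0 = 1, but every legal move changes the Grundy value (mex property), so 0 moves.
Heap C: target g' = 0⊕0 = 0, but every legal move changes the Grundy value (mex property), so 0 moves.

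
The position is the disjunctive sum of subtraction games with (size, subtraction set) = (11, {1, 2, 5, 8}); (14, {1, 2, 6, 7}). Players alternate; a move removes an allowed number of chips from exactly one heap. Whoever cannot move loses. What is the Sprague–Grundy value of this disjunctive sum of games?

Heap A, S = {1, 2, 5, 8}:
n :  0  1  2  3  4  5  6  7  8  9 10 11
G :  0  1  2  0  1  2  0  1  2  0  1  2
G_A(11) = 2.
Heap B, S = {1, 2, 6, 7}:
n :  0  1  2  3  4  5  6  7  8  9 10 11 12 13 14
G :  0  1  2  0  1  2  3  4  0  1  2  0  1  2  3
G_B(14) = 3.
Combined Grundy value = 2 ⊕ 3 = 1.

1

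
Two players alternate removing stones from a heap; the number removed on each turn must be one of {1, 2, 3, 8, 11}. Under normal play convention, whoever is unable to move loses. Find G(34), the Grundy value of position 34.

G(0) = 0
G(1) = mex{0} = 1
G(2) = mex{1,0} = 2
G(3) = mex{2,1,0} = 3
G(4) = mex{3,2,1} = 0
G(5) = mex{0,3,2} = 1
G(6) = mex{1,0,3} = 2
G(7) = mex{2,1,0} = 3
G(8) = mex{3,2,1,0} = 4
G(9) = mex{4,3,2,1} = 0
G(10) = mex{0,4,3,2} = 1
G(11) = mex{1,0,4,3,0} = 2
G(12) = mex{2,1,0,0,1} = 3
G(13) = mex{3,2,1,1,2} = 0
G(14) = mex{0,3,2,2,3} = 1
G(15) = mex{1,0,3,3,0} = 2
G(16) = mex{2,1,0,4,1} = 3
G(17) = mex{3,2,1,0,2} = 4
G(18) = mex{4,3,2,1,3} = 0
G(19) = mex{0,4,3,2,4} = 1
G(20) = mex{1,0,4,3,0} = 2
G(21) = mex{2,1,0,0,1} = 3
G(22) = mex{3,2,1,1,2} = 0
G(23) = mex{0,3,2,2,3} = 1
G(24) = mex{1,0,3,3,0} = 2
G(25) = mex{2,1,0,4,1} = 3
G(26) = mex{3,2,1,0,2} = 4
G(27) = mex{4,3,2,1,3} = 0
G(28) = mex{0,4,3,2,4} = 1
G(29) = mex{1,0,4,3,0} = 2
G(30) = mex{2,1,0,0,1} = 3
G(31) = mex{3,2,1,1,2} = 0
G(32) = mex{0,3,2,2,3} = 1
G(33) = mex{1,0,3,3,0} = 2
G(34) = mex{2,1,0,4,1} = 3

3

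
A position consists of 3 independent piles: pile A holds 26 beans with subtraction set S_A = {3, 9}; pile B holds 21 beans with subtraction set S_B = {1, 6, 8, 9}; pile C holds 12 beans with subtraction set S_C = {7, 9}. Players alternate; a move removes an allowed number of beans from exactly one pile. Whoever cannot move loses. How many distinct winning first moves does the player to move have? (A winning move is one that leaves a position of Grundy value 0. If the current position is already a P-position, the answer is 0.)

6

Pile A, S = {3, 9}:
G(0) = 0
G(1) = mex{} = 0
G(2) = mex{} = 0
G(3) = mex{0} = 1
G(4) = mex{0} = 1
G(5) = mex{0} = 1
G(6) = mex{1} = 0
G(7) = mex{1} = 0
G(8) = mex{1} = 0
G(9) = mex{0,0} = 1
G(10) = mex{0,0} = 1
G(11) = mex{0,0} = 1
G(12) = mex{1,1} = 0
G(13) = mex{1,1} = 0
G(14) = mex{1,1} = 0
G(15) = mex{0,0} = 1
G(16) = mex{0,0} = 1
G(17) = mex{0,0} = 1
G(18) = mex{1,1} = 0
G(19) = mex{1,1} = 0
G(20) = mex{1,1} = 0
G(21) = mex{0,0} = 1
G(22) = mex{0,0} = 1
G(23) = mex{0,0} = 1
G(24) = mex{1,1} = 0
G(25) = mex{1,1} = 0
G(26) = mex{1,1} = 0
G_A(26) = 0.
Pile B, S = {1, 6, 8, 9}:
G(0) = 0
G(1) = mex{0} = 1
G(2) = mex{1} = 0
G(3) = mex{0} = 1
G(4) = mex{1} = 0
G(5) = mex{0} = 1
G(6) = mex{1,0} = 2
G(7) = mex{2,1} = 0
G(8) = mex{0,0,0} = 1
G(9) = mex{1,1,1,0} = 2
G(10) = mex{2,0,0,1} = 3
G(11) = mex{3,1,1,0} = 2
G(12) = mex{2,2,0,1} = 3
G(13) = mex{3,0,1,0} = 2
G(14) = mex{2,1,2,1} = 0
G(15) = mex{0,2,0,2} = 1
G(16) = mex{1,3,1,0} = 2
G(17) = mex{2,2,2,1} = 0
G(18) = mex{0,3,3,2} = 1
G(19) = mex{1,2,2,3} = 0
G(20) = mex{0,0,3,2} = 1
G(21) = mex{1,1,2,3} = 0
G_B(21) = 0.
Pile C, S = {7, 9}:
n :  0  1  2  3  4  5  6  7  8  9 10 11 12
G :  0  0  0  0  0  0  0  1  1  1  1  1  1
G_C(12) = 1.
Combined Grundy value = 0 ⊕ 0 ⊕ 1 = 1.
A winning move leaves total XOR = 0, i.e. changes one component's Grundy value g to g ⊕ X where X is the current total.
Pile A: need g' = 0⊕1 = 1. Options: 26−3→G=1, 26−9→G=1. Hits: 2.
Pile B: need g' = 0⊕1 = 1. Options: 21−1→G=1, 21−6→G=1, 21−8→G=2, 21−9→G=3. Hits: 2.
Pile C: need g' = 1⊕1 = 0. Options: 12−7→G=0, 12−9→G=0. Hits: 2.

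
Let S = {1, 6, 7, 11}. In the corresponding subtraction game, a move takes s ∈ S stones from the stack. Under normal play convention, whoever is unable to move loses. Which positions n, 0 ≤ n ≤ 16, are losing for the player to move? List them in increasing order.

0, 2, 4, 12, 14, 16

G(0) = 0
G(1) = mex{0} = 1
G(2) = mex{1} = 0
G(3) = mex{0} = 1
G(4) = mex{1} = 0
G(5) = mex{0} = 1
G(6) = mex{1,0} = 2
G(7) = mex{2,1,0} = 3
G(8) = mex{3,0,1} = 2
G(9) = mex{2,1,0} = 3
G(10) = mex{3,0,1} = 2
G(11) = mex{2,1,0,0} = 3
G(12) = mex{3,2,1,1} = 0
G(13) = mex{0,3,2,0} = 1
G(14) = mex{1,2,3,1} = 0
G(15) = mex{0,3,2,0} = 1
G(16) = mex{1,2,3,1} = 0
P-positions are exactly the n with G(n) = 0.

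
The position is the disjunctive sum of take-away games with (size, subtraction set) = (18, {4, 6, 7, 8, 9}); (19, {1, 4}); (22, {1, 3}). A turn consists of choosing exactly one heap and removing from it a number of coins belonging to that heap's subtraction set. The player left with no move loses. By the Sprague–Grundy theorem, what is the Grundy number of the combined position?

3

Heap A, S = {4, 6, 7, 8, 9}:
G(0) = 0
G(1) = mex{} = 0
G(2) = mex{} = 0
G(3) = mex{} = 0
G(4) = mex{0} = 1
G(5) = mex{0} = 1
G(6) = mex{0,0} = 1
G(7) = mex{0,0,0} = 1
G(8) = mex{1,0,0,0} = 2
G(9) = mex{1,0,0,0,0} = 2
G(10) = mex{1,1,0,0,0} = 2
G(11) = mex{1,1,1,0,0} = 2
G(12) = mex{2,1,1,1,0} = 3
G(13) = mex{2,1,1,1,1} = 0
G(14) = mex{2,2,1,1,1} = 0
G(15) = mex{2,2,2,1,1} = 0
G(16) = mex{3,2,2,2,1} = 0
G(17) = mex{0,2,2,2,2} = 1
G(18) = mex{0,3,2,2,2} = 1
G_A(18) = 1.
Heap B, S = {1, 4}:
n :  0  1  2  3  4  5  6  7  8  9 10 11 12 13 14 15 16 17 18 19
G :  0  1  0  1  2  0  1  0  1  2  0  1  0  1  2  0  1  0  1  2
G_B(19) = 2.
Heap C, S = {1, 3}:
G(0) = 0
G(1) = mex{0} = 1
G(2) = mex{1} = 0
G(3) = mex{0,0} = 1
G(4) = mex{1,1} = 0
G(5) = mex{0,0} = 1
G(6) = mex{1,1} = 0
G(7) = mex{0,0} = 1
G(8) = mex{1,1} = 0
G(9) = mex{0,0} = 1
G(10) = mex{1,1} = 0
G(11) = mex{0,0} = 1
G(12) = mex{1,1} = 0
G(13) = mex{0,0} = 1
G(14) = mex{1,1} = 0
G(15) = mex{0,0} = 1
G(16) = mex{1,1} = 0
G(17) = mex{0,0} = 1
G(18) = mex{1,1} = 0
G(19) = mex{0,0} = 1
G(20) = mex{1,1} = 0
G(21) = mex{0,0} = 1
G(22) = mex{1,1} = 0
G_C(22) = 0.
Combined Grundy value = 1 ⊕ 2 ⊕ 0 = 3.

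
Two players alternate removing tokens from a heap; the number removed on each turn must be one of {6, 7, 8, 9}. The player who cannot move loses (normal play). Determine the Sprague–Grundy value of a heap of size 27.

2

n :  0  1  2  3  4  5  6  7  8  9 10 11 12 13 14 15 16 17 18 19 20 21 22 23 24 25 26 27
G :  0  0  0  0  0  0  1  1  1  1  1  1  2  2  2  0  0  0  0  0  0  1  1  1  1  1  1  2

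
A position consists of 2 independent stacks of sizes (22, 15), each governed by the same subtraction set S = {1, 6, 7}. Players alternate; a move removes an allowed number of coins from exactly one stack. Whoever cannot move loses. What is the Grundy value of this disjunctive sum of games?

3

All stacks use S = {1, 6, 7}:
n :  0  1  2  3  4  5  6  7  8  9 10 11 12 13 14 15 16 17 18 19 20 21 22
G :  0  1  0  1  0  1  2  3  2  3  2  3  0  1  0  1  0  1  2  3  2  3  2
Stack A: G(22) = 2.
Stack B: G(15) = 1.
Combined Grundy value = 2 ⊕ 1 = 3.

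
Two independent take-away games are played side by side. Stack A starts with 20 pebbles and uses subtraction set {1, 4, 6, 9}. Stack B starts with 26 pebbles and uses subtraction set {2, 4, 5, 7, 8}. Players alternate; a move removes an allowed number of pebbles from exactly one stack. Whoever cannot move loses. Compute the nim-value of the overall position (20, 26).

3

Stack A, S = {1, 4, 6, 9}:
n :  0  1  2  3  4  5  6  7  8  9 10 11 12 13 14 15 16 17 18 19 20
G :  0  1  0  1  2  0  1  0  1  2  0  1  0  1  2  0  1  0  1  2  0
G_A(20) = 0.
Stack B, S = {2, 4, 5, 7, 8}:
n :  0  1  2  3  4  5  6  7  8  9 10 11 12 13 14 15 16 17 18 19 20 21 22 23 24 25 26
G :  0  0  1  1  2  2  3  3  4  4  0  0  1  1  2  2  3  3  4  4  0  0  1  1  2  2  3
G_B(26) = 3.
Combined Grundy value = 0 ⊕ 3 = 3.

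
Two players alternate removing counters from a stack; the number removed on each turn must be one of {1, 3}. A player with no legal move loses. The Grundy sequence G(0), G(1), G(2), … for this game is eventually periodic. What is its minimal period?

n :  0  1  2  3  4  5  6  7  8  9 10 11 12 13 14
G :  0  1  0  1  0  1  0  1  0  1  0  1  0  1  0
G(n+2) = G(n) holds for n = 0,…,2 (a full window of length max(S) = 3), so the sequence is purely periodic with period 2.

2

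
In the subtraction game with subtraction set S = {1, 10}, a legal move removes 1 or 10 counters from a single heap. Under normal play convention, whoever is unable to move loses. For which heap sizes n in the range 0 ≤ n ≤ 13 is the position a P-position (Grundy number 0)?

G(0) = 0
G(1) = mex{0} = 1
G(2) = mex{1} = 0
G(3) = mex{0} = 1
G(4) = mex{1} = 0
G(5) = mex{0} = 1
G(6) = mex{1} = 0
G(7) = mex{0} = 1
G(8) = mex{1} = 0
G(9) = mex{0} = 1
G(10) = mex{1,0} = 2
G(11) = mex{2,1} = 0
G(12) = mex{0,0} = 1
G(13) = mex{1,1} = 0
P-positions are exactly the n with G(n) = 0.

0, 2, 4, 6, 8, 11, 13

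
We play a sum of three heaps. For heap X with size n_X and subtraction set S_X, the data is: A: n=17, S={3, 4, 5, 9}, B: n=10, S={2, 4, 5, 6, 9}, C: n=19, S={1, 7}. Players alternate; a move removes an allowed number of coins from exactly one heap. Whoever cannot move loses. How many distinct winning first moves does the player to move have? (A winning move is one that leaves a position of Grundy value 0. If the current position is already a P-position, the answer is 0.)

Heap A, S = {3, 4, 5, 9}:
n :  0  1  2  3  4  5  6  7  8  9 10 11 12 13 14 15 16 17
G :  0  0  0  1  1  1  2  2  0  3  3  1  4  2  0  0  0  1
G_A(17) = 1.
Heap B, S = {2, 4, 5, 6, 9}:
G(0) = 0
G(1) = mex{} = 0
G(2) = mex{0} = 1
G(3) = mex{0} = 1
G(4) = mex{1,0} = 2
G(5) = mex{1,0,0} = 2
G(6) = mex{2,1,0,0} = 3
G(7) = mex{2,1,1,0} = 3
G(8) = mex{3,2,1,1} = 0
G(9) = mex{3,2,2,1,0} = 4
G(10) = mex{0,3,2,2,0} = 1
G_B(10) = 1.
Heap C, S = {1, 7}:
G(0) = 0
G(1) = mex{0} = 1
G(2) = mex{1} = 0
G(3) = mex{0} = 1
G(4) = mex{1} = 0
G(5) = mex{0} = 1
G(6) = mex{1} = 0
G(7) = mex{0,0} = 1
G(8) = mex{1,1} = 0
G(9) = mex{0,0} = 1
G(10) = mex{1,1} = 0
G(11) = mex{0,0} = 1
G(12) = mex{1,1} = 0
G(13) = mex{0,0} = 1
G(14) = mex{1,1} = 0
G(15) = mex{0,0} = 1
G(16) = mex{1,1} = 0
G(17) = mex{0,0} = 1
G(18) = mex{1,1} = 0
G(19) = mex{0,0} = 1
G_C(19) = 1.
Combined Grundy value = 1 ⊕ 1 ⊕ 1 = 1.
A winning move leaves total XOR = 0, i.e. changes one component's Grundy value g to g ⊕ X where X is the current total.
Heap A: need g' = 1⊕1 = 0. Options: 17−3→G=0, 17−4→G=2, 17−5→G=4, 17−9→G=0. Hits: 2.
Heap B: need g' = 1⊕1 = 0. Options: 10−2→G=0, 10−4→G=3, 10−5→G=2, 10−6→G=2, 10−9→G=0. Hits: 2.
Heap C: need g' = 1⊕1 = 0. Options: 19−1→G=0, 19−7→G=0. Hits: 2.

6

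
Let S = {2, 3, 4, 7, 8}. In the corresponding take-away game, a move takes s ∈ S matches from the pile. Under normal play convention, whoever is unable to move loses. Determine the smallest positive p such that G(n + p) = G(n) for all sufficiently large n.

11

n :  0  1  2  3  4  5  6  7  8  9 10 11 12 13 14 15 16 17 18 19 20 21 22 23
G :  0  0  1  1  2  2  0  3  1  4  2  0  0  1  1  2  2  0  3  1  4  2  0  0
G(n+11) = G(n) holds for n = 0,…,7 (a full window of length max(S) = 8), so the sequence is purely periodic with period 11.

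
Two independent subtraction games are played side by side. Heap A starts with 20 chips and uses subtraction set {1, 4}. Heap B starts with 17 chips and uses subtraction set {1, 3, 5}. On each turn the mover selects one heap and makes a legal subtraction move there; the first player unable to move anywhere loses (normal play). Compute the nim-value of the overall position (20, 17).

Heap A, S = {1, 4}:
G(0) = 0
G(1) = mex{0} = 1
G(2) = mex{1} = 0
G(3) = mex{0} = 1
G(4) = mex{1,0} = 2
G(5) = mex{2,1} = 0
G(6) = mex{0,0} = 1
G(7) = mex{1,1} = 0
G(8) = mex{0,2} = 1
G(9) = mex{1,0} = 2
G(10) = mex{2,1} = 0
G(11) = mex{0,0} = 1
G(12) = mex{1,1} = 0
G(13) = mex{0,2} = 1
G(14) = mex{1,0} = 2
G(15) = mex{2,1} = 0
G(16) = mex{0,0} = 1
G(17) = mex{1,1} = 0
G(18) = mex{0,2} = 1
G(19) = mex{1,0} = 2
G(20) = mex{2,1} = 0
G_A(20) = 0.
Heap B, S = {1, 3, 5}:
n :  0  1  2  3  4  5  6  7  8  9 10 11 12 13 14 15 16 17
G :  0  1  0  1  0  1  0  1  0  1  0  1  0  1  0  1  0  1
G_B(17) = 1.
Combined Grundy value = 0 ⊕ 1 = 1.

1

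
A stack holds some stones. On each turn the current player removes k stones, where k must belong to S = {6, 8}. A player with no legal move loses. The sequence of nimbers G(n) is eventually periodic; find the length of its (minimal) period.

G(0) = 0
G(1) = mex{} = 0
G(2) = mex{} = 0
G(3) = mex{} = 0
G(4) = mex{} = 0
G(5) = mex{} = 0
G(6) = mex{0} = 1
G(7) = mex{0} = 1
G(8) = mex{0,0} = 1
G(9) = mex{0,0} = 1
G(10) = mex{0,0} = 1
G(11) = mex{0,0} = 1
G(12) = mex{1,0} = 2
G(13) = mex{1,0} = 2
G(14) = mex{1,1} = 0
G(15) = mex{1,1} = 0
G(16) = mex{1,1} = 0
G(17) = mex{1,1} = 0
G(18) = mex{2,1} = 0
G(19) = mex{2,1} = 0
G(20) = mex{0,2} = 1
G(21) = mex{0,2} = 1
G(22) = mex{0,0} = 1
G(23) = mex{0,0} = 1
G(24) = mex{0,0} = 1
G(25) = mex{0,0} = 1
G(26) = mex{1,0} = 2
G(27) = mex{1,0} = 2
G(28) = mex{1,1} = 0
G(29) = mex{1,1} = 0
G(n+14) = G(n) holds for n = 0,…,7 (a full window of length max(S) = 8), so the sequence is purely periodic with period 14.

14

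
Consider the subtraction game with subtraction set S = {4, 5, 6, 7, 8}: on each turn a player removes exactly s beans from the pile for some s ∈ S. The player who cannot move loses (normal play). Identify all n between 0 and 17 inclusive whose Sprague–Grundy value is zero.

n :  0  1  2  3  4  5  6  7  8  9 10 11 12 13 14 15 16 17
G :  0  0  0  0  1  1  1  1  2  2  2  2  0  0  0  0  1  1
P-positions are exactly the n with G(n) = 0.

0, 1, 2, 3, 12, 13, 14, 15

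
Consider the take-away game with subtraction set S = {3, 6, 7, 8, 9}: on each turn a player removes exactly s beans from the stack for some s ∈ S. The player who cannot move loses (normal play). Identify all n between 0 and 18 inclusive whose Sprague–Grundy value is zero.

n :  0  1  2  3  4  5  6  7  8  9 10 11 12 13 14 15 16 17 18
G :  0  0  0  1  1  1  2  2  2  3  3  3  0  0  0  1  1  1  2
P-positions are exactly the n with G(n) = 0.

0, 1, 2, 12, 13, 14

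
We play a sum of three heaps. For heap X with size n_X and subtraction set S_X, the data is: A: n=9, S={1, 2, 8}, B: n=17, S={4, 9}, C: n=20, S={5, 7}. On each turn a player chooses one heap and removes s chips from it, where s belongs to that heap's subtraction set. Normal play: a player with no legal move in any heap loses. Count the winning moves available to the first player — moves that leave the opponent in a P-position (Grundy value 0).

Heap A, S = {1, 2, 8}:
G(0) = 0
G(1) = mex{0} = 1
G(2) = mex{1,0} = 2
G(3) = mex{2,1} = 0
G(4) = mex{0,2} = 1
G(5) = mex{1,0} = 2
G(6) = mex{2,1} = 0
G(7) = mex{0,2} = 1
G(8) = mex{1,0,0} = 2
G(9) = mex{2,1,1} = 0
G_A(9) = 0.
Heap B, S = {4, 9}:
G(0) = 0
G(1) = mex{} = 0
G(2) = mex{} = 0
G(3) = mex{} = 0
G(4) = mex{0} = 1
G(5) = mex{0} = 1
G(6) = mex{0} = 1
G(7) = mex{0} = 1
G(8) = mex{1} = 0
G(9) = mex{1,0} = 2
G(10) = mex{1,0} = 2
G(11) = mex{1,0} = 2
G(12) = mex{0,0} = 1
G(13) = mex{2,1} = 0
G(14) = mex{2,1} = 0
G(15) = mex{2,1} = 0
G(16) = mex{1,1} = 0
G(17) = mex{0,0} = 1
G_B(17) = 1.
Heap C, S = {5, 7}:
G(0) = 0
G(1) = mex{} = 0
G(2) = mex{} = 0
G(3) = mex{} = 0
G(4) = mex{} = 0
G(5) = mex{0} = 1
G(6) = mex{0} = 1
G(7) = mex{0,0} = 1
G(8) = mex{0,0} = 1
G(9) = mex{0,0} = 1
G(10) = mex{1,0} = 2
G(11) = mex{1,0} = 2
G(12) = mex{1,1} = 0
G(13) = mex{1,1} = 0
G(14) = mex{1,1} = 0
G(15) = mex{2,1} = 0
G(16) = mex{2,1} = 0
G(17) = mex{0,2} = 1
G(18) = mex{0,2} = 1
G(19) = mex{0,0} = 1
G(20) = mex{0,0} = 1
G_C(20) = 1.
Combined Grundy value = 0 ⊕ 1 ⊕ 1 = 0.
A winning move leaves total XOR = 0, i.e. changes one component's Grundy value g to g ⊕ X where X is the current total.
Heap A: target g' = 0⊕0 = 0, but every legal move changes the Grundy value (mex property), so 0 moves.
Heap B: target g' = 1⊕0 = 1, but every legal move changes the Grundy value (mex property), so 0 moves.
Heap C: target g' = 1⊕0 = 1, but every legal move changes the Grundy value (mex property), so 0 moves.

0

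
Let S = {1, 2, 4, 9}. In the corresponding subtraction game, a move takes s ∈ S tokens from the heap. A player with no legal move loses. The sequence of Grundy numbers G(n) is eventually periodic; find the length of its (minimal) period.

11

G(0) = 0
G(1) = mex{0} = 1
G(2) = mex{1,0} = 2
G(3) = mex{2,1} = 0
G(4) = mex{0,2,0} = 1
G(5) = mex{1,0,1} = 2
G(6) = mex{2,1,2} = 0
G(7) = mex{0,2,0} = 1
G(8) = mex{1,0,1} = 2
G(9) = mex{2,1,2,0} = 3
G(10) = mex{3,2,0,1} = 4
G(11) = mex{4,3,1,2} = 0
G(12) = mex{0,4,2,0} = 1
G(13) = mex{1,0,3,1} = 2
G(14) = mex{2,1,4,2} = 0
G(15) = mex{0,2,0,0} = 1
G(16) = mex{1,0,1,1} = 2
G(17) = mex{2,1,2,2} = 0
G(18) = mex{0,2,0,3} = 1
G(19) = mex{1,0,1,4} = 2
G(20) = mex{2,1,2,0} = 3
G(21) = mex{3,2,0,1} = 4
G(22) = mex{4,3,1,2} = 0
G(23) = mex{0,4,2,0} = 1
G(n+11) = G(n) holds for n = 0,…,8 (a full window of length max(S) = 9), so the sequence is purely periodic with period 11.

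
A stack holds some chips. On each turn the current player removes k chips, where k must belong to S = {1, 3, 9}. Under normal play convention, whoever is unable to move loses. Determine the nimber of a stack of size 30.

n :  0  1  2  3  4  5  6  7  8  9 10 11 12 13 14 15 16 17 18 19 20 21 22 23 24 25 26 27 28 29 30
G :  0  1  0  1  0  1  0  1  0  1  0  1  0  1  0  1  0  1  0  1  0  1  0  1  0  1  0  1  0  1  0

0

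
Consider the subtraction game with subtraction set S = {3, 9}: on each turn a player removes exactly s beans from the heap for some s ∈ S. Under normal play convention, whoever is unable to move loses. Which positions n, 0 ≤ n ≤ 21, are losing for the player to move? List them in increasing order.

G(0) = 0
G(1) = mex{} = 0
G(2) = mex{} = 0
G(3) = mex{0} = 1
G(4) = mex{0} = 1
G(5) = mex{0} = 1
G(6) = mex{1} = 0
G(7) = mex{1} = 0
G(8) = mex{1} = 0
G(9) = mex{0,0} = 1
G(10) = mex{0,0} = 1
G(11) = mex{0,0} = 1
G(12) = mex{1,1} = 0
G(13) = mex{1,1} = 0
G(14) = mex{1,1} = 0
G(15) = mex{0,0} = 1
G(16) = mex{0,0} = 1
G(17) = mex{0,0} = 1
G(18) = mex{1,1} = 0
G(19) = mex{1,1} = 0
G(20) = mex{1,1} = 0
G(21) = mex{0,0} = 1
P-positions are exactly the n with G(n) = 0.

0, 1, 2, 6, 7, 8, 12, 13, 14, 18, 19, 20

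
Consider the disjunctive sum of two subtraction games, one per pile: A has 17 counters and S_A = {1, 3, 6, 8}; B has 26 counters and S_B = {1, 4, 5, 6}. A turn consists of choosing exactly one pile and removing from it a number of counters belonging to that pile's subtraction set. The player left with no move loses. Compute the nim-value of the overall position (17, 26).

Pile A, S = {1, 3, 6, 8}:
G(0) = 0
G(1) = mex{0} = 1
G(2) = mex{1} = 0
G(3) = mex{0,0} = 1
G(4) = mex{1,1} = 0
G(5) = mex{0,0} = 1
G(6) = mex{1,1,0} = 2
G(7) = mex{2,0,1} = 3
G(8) = mex{3,1,0,0} = 2
G(9) = mex{2,2,1,1} = 0
G(10) = mex{0,3,0,0} = 1
G(11) = mex{1,2,1,1} = 0
G(12) = mex{0,0,2,0} = 1
G(13) = mex{1,1,3,1} = 0
G(14) = mex{0,0,2,2} = 1
G(15) = mex{1,1,0,3} = 2
G(16) = mex{2,0,1,2} = 3
G(17) = mex{3,1,0,0} = 2
G_A(17) = 2.
Pile B, S = {1, 4, 5, 6}:
G(0) = 0
G(1) = mex{0} = 1
G(2) = mex{1} = 0
G(3) = mex{0} = 1
G(4) = mex{1,0} = 2
G(5) = mex{2,1,0} = 3
G(6) = mex{3,0,1,0} = 2
G(7) = mex{2,1,0,1} = 3
G(8) = mex{3,2,1,0} = 4
G(9) = mex{4,3,2,1} = 0
G(10) = mex{0,2,3,2} = 1
G(11) = mex{1,3,2,3} = 0
G(12) = mex{0,4,3,2} = 1
G(13) = mex{1,0,4,3} = 2
G(14) = mex{2,1,0,4} = 3
G(15) = mex{3,0,1,0} = 2
G(16) = mex{2,1,0,1} = 3
G(17) = mex{3,2,1,0} = 4
G(18) = mex{4,3,2,1} = 0
G(19) = mex{0,2,3,2} = 1
G(20) = mex{1,3,2,3} = 0
G(21) = mex{0,4,3,2} = 1
G(22) = mex{1,0,4,3} = 2
G(23) = mex{2,1,0,4} = 3
G(24) = mex{3,0,1,0} = 2
G(25) = mex{2,1,0,1} = 3
G(26) = mex{3,2,1,0} = 4
G_B(26) = 4.
Combined Grundy value = 2 ⊕ 4 = 6.

6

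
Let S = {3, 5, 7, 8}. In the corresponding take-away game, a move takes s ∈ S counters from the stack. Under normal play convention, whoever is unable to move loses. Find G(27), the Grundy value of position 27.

G(0) = 0
G(1) = mex{} = 0
G(2) = mex{} = 0
G(3) = mex{0} = 1
G(4) = mex{0} = 1
G(5) = mex{0,0} = 1
G(6) = mex{1,0} = 2
G(7) = mex{1,0,0} = 2
G(8) = mex{1,1,0,0} = 2
G(9) = mex{2,1,0,0} = 3
G(10) = mex{2,1,1,0} = 3
G(11) = mex{2,2,1,1} = 0
G(12) = mex{3,2,1,1} = 0
G(13) = mex{3,2,2,1} = 0
G(14) = mex{0,3,2,2} = 1
G(15) = mex{0,3,2,2} = 1
G(16) = mex{0,0,3,2} = 1
G(17) = mex{1,0,3,3} = 2
G(18) = mex{1,0,0,3} = 2
G(19) = mex{1,1,0,0} = 2
G(20) = mex{2,1,0,0} = 3
G(21) = mex{2,1,1,0} = 3
G(22) = mex{2,2,1,1} = 0
G(23) = mex{3,2,1,1} = 0
G(24) = mex{3,2,2,1} = 0
G(25) = mex{0,3,2,2} = 1
G(26) = mex{0,3,2,2} = 1
G(27) = mex{0,0,3,2} = 1

1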